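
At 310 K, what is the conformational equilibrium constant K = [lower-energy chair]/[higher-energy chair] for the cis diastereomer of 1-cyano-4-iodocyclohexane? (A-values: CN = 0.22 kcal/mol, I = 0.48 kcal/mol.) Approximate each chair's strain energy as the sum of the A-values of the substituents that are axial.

C1 and C4 have opposite parity, so for the cis isomer the two substituents are one axial and one equatorial in each chair.
Chair I (cyano axial, iodo equatorial): E = 0.22 kcal/mol; chair II (cyano equatorial, iodo axial): E = 0.48 kcal/mol.
ΔG = 0.26 kcal/mol between the two chairs.
K = exp(ΔG/RT) with R = 1.987×10⁻³ kcal mol⁻¹ K⁻¹ and T = 310 K gives K ≈ 1.53.

K ≈ 1.53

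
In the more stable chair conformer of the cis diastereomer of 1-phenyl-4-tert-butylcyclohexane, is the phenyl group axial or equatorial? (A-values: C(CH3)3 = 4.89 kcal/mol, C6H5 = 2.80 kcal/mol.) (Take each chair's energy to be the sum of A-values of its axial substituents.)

C1 and C4 have opposite parity, so for the cis isomer the two substituents are one axial and one equatorial in each chair.
Chair I (tert-butyl axial, phenyl equatorial): E = 4.89 kcal/mol.
Chair II (tert-butyl equatorial, phenyl axial): E = 2.80 kcal/mol.
Chair II is the more stable (lower-energy) conformer, and in that chair the phenyl group is axial.

axial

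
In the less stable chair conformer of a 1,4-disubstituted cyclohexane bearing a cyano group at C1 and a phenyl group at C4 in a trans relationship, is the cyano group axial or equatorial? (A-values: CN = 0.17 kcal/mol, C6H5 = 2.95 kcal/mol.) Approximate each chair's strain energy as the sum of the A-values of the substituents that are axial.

axial

C1 and C4 have opposite parity, so for the trans isomer the two substituents are e,e in one chair and a,a in the other.
Chair I (cyano axial, phenyl axial): E = 3.12 kcal/mol.
Chair II (cyano equatorial, phenyl equatorial): E = 0.00 kcal/mol.
Chair I is the less stable (higher-energy) conformer, and in that chair the cyano group is axial.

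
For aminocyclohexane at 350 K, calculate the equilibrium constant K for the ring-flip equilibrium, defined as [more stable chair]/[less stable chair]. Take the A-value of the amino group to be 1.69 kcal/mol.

K ≈ 11.4

One chair has the amino group axial (E = 1.69 kcal/mol) and the other has it equatorial (E = 0).
ΔG = 1.69 kcal/mol between the two chairs.
K = exp(ΔG/RT) with R = 1.987×10⁻³ kcal mol⁻¹ K⁻¹ and T = 350 K gives K ≈ 11.4.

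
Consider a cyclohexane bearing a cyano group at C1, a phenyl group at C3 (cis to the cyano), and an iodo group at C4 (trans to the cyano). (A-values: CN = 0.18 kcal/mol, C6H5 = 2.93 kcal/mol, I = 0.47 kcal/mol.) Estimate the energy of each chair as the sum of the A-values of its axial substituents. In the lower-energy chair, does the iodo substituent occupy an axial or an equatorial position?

Chair I (cyano axial, phenyl axial, iodo axial): E = 3.58 kcal/mol.
Chair II (cyano equatorial, phenyl equatorial, iodo equatorial): E = 0.00 kcal/mol.
Chair II is the more stable (lower-energy) conformer, and in that chair the iodo group is equatorial.

equatorial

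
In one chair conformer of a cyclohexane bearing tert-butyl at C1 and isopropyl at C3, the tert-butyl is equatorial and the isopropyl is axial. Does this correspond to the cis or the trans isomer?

trans

C1 and C3 have the same parity, so their axial bonds point in the same direction.
With same-parity carbons, two substituents on the same face are both axial or both equatorial; opposite faces give one of each.
Here the groups are equatorial/axial → opposite face → trans.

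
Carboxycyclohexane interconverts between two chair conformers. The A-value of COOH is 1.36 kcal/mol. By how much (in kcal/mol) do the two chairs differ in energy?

1.36 kcal/mol

A monosubstituted cyclohexane has one chair with the carboxyl group axial (E = A = 1.36 kcal/mol) and one with it equatorial (E = 0).
ΔE = 1.36 − 0 = 1.36 kcal/mol.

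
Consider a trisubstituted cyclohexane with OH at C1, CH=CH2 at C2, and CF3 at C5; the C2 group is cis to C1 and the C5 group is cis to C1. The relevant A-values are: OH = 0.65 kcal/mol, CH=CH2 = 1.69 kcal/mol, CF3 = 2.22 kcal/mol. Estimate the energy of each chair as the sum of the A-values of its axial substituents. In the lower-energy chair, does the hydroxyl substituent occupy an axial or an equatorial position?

Chair I (hydroxyl axial, vinyl equatorial, trifluoromethyl axial): E = 2.87 kcal/mol.
Chair II (hydroxyl equatorial, vinyl axial, trifluoromethyl equatorial): E = 1.69 kcal/mol.
Chair II is the more stable (lower-energy) conformer, and in that chair the hydroxyl group is equatorial.

equatorial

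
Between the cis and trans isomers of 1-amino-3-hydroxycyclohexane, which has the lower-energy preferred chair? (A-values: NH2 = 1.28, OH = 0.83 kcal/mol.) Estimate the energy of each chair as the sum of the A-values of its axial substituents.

cis

At 1,3 positions (parity same): cis → (e,e or a,a); trans → (a,e or e,a).
Best chair for cis: E = 0.00 kcal/mol; best chair for trans: E = 0.83 kcal/mol.
The cis isomer is lower by 0.83 kcal/mol.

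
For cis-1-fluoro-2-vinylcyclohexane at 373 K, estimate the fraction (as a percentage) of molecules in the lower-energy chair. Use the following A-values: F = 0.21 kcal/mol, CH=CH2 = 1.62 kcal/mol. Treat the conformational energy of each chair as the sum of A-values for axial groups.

87.0%

C1 and C2 have opposite parity, so for the cis isomer the two substituents are one axial and one equatorial in each chair.
Chair I (fluoro axial, vinyl equatorial): E = 0.21 kcal/mol; chair II (fluoro equatorial, vinyl axial): E = 1.62 kcal/mol.
ΔG = 1.41 kcal/mol between the two chairs.
K = exp(ΔG/RT) with R = 1.987×10⁻³ kcal mol⁻¹ K⁻¹ and T = 373 K gives K ≈ 6.7.
Fraction in the lower-energy chair = K/(K+1) = 87.0%.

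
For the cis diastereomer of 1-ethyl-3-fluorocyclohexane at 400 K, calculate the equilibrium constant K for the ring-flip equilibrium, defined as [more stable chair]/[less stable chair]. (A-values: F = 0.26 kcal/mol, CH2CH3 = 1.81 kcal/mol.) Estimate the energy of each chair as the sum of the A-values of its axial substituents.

K ≈ 13.5

C1 and C3 have the same parity, so for the cis isomer the two substituents are e,e in one chair and a,a in the other.
Chair I (fluoro axial, ethyl axial): E = 2.07 kcal/mol; chair II (fluoro equatorial, ethyl equatorial): E = 0.00 kcal/mol.
ΔG = 2.07 kcal/mol between the two chairs.
K = exp(ΔG/RT) with R = 1.987×10⁻³ kcal mol⁻¹ K⁻¹ and T = 400 K gives K ≈ 13.5.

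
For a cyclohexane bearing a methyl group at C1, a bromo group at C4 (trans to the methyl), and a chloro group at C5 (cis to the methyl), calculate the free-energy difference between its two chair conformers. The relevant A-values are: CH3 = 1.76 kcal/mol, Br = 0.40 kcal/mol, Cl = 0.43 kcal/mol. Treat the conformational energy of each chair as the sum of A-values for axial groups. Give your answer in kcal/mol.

Chair I (methyl axial, bromo axial, chloro axial): E = 2.59 kcal/mol.
Chair II (methyl equatorial, bromo equatorial, chloro equatorial): E = 0.00 kcal/mol.
ΔE = 2.59 − 0.00 = 2.59 kcal/mol; chair II is more stable.

2.59 kcal/mol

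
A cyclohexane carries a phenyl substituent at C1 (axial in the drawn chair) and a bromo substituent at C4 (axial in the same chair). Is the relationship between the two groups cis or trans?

trans

C1 and C4 have opposite parity, so their axial bonds point in opposite directions.
With opposite-parity carbons, two substituents on the same face are one axial and one equatorial; opposite faces give both axial or both equatorial.
Here the groups are axial/axial → opposite face → trans.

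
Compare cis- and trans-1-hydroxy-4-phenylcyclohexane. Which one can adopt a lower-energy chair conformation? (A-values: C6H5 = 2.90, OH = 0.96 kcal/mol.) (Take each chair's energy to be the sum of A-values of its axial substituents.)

At 1,4 positions (parity opposite): cis → (a,e or e,a); trans → (e,e or a,a).
Best chair for cis: E = 0.96 kcal/mol; best chair for trans: E = 0.00 kcal/mol.
The trans isomer is lower by 0.96 kcal/mol.

trans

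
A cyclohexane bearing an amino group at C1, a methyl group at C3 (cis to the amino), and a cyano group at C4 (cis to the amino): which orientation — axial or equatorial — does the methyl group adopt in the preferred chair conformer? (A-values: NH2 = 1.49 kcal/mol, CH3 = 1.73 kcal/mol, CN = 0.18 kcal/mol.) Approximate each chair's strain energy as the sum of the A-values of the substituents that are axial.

Chair I (amino axial, methyl axial, cyano equatorial): E = 3.22 kcal/mol.
Chair II (amino equatorial, methyl equatorial, cyano axial): E = 0.18 kcal/mol.
Chair II is the more stable (lower-energy) conformer, and in that chair the methyl group is equatorial.

equatorial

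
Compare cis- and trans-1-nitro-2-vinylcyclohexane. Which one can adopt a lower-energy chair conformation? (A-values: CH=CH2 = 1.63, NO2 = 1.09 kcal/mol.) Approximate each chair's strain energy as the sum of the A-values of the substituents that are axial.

At 1,2 positions (parity opposite): cis → (a,e or e,a); trans → (e,e or a,a).
Best chair for cis: E = 1.09 kcal/mol; best chair for trans: E = 0.00 kcal/mol.
The trans isomer is lower by 1.09 kcal/mol.

trans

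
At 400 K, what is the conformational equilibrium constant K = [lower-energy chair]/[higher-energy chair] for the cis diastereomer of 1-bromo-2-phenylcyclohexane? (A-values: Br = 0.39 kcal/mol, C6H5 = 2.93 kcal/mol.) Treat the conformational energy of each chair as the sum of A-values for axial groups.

K ≈ 24.4

C1 and C2 have opposite parity, so for the cis isomer the two substituents are one axial and one equatorial in each chair.
Chair I (bromo axial, phenyl equatorial): E = 0.39 kcal/mol; chair II (bromo equatorial, phenyl axial): E = 2.93 kcal/mol.
ΔG = 2.54 kcal/mol between the two chairs.
K = exp(ΔG/RT) with R = 1.987×10⁻³ kcal mol⁻¹ K⁻¹ and T = 400 K gives K ≈ 24.4.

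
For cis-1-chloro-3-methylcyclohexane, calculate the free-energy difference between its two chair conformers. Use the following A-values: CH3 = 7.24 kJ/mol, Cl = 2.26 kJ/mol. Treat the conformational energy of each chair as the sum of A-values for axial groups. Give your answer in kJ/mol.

9.50 kJ/mol

C1 and C3 have the same parity, so for the cis isomer the two substituents are e,e in one chair and a,a in the other.
Chair I (methyl axial, chloro axial): E = 9.50 kJ/mol.
Chair II (methyl equatorial, chloro equatorial): E = 0.00 kJ/mol.
ΔE = 9.50 − 0.00 = 9.50 kJ/mol; chair II is more stable.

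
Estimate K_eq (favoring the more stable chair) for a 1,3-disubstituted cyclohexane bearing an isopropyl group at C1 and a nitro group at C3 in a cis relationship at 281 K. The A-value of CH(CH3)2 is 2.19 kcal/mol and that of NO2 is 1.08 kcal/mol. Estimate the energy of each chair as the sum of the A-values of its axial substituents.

C1 and C3 have the same parity, so for the cis isomer the two substituents are e,e in one chair and a,a in the other.
Chair I (isopropyl axial, nitro axial): E = 3.27 kcal/mol; chair II (isopropyl equatorial, nitro equatorial): E = 0.00 kcal/mol.
ΔG = 3.27 kcal/mol between the two chairs.
K = exp(ΔG/RT) with R = 1.987×10⁻³ kcal mol⁻¹ K⁻¹ and T = 281 K gives K ≈ 350.

K ≈ 350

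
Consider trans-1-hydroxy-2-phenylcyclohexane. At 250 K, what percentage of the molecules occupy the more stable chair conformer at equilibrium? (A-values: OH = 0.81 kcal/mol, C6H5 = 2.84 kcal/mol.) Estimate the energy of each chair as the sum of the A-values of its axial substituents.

C1 and C2 have opposite parity, so for the trans isomer the two substituents are e,e in one chair and a,a in the other.
Chair I (hydroxyl axial, phenyl axial): E = 3.65 kcal/mol; chair II (hydroxyl equatorial, phenyl equatorial): E = 0.00 kcal/mol.
ΔG = 3.65 kcal/mol between the two chairs.
K = exp(ΔG/RT) with R = 1.987×10⁻³ kcal mol⁻¹ K⁻¹ and T = 250 K gives K ≈ 1.55e+03.
Fraction in the lower-energy chair = K/(K+1) = 99.9%.

99.9%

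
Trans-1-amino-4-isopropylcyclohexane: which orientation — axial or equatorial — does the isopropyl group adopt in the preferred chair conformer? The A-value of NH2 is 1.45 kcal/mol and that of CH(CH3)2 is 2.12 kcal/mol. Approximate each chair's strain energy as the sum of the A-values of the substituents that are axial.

equatorial

C1 and C4 have opposite parity, so for the trans isomer the two substituents are e,e in one chair and a,a in the other.
Chair I (amino axial, isopropyl axial): E = 3.57 kcal/mol.
Chair II (amino equatorial, isopropyl equatorial): E = 0.00 kcal/mol.
Chair II is the more stable (lower-energy) conformer, and in that chair the isopropyl group is equatorial.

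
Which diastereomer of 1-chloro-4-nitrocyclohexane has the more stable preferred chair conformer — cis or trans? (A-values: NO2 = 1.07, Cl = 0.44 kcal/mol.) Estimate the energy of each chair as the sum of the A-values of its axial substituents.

trans

At 1,4 positions (parity opposite): cis → (a,e or e,a); trans → (e,e or a,a).
Best chair for cis: E = 0.44 kcal/mol; best chair for trans: E = 0.00 kcal/mol.
The trans isomer is lower by 0.44 kcal/mol.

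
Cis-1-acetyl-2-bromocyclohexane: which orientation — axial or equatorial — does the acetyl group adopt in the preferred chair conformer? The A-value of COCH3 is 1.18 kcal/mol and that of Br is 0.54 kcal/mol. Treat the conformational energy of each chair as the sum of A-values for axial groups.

equatorial

C1 and C2 have opposite parity, so for the cis isomer the two substituents are one axial and one equatorial in each chair.
Chair I (acetyl axial, bromo equatorial): E = 1.18 kcal/mol.
Chair II (acetyl equatorial, bromo axial): E = 0.54 kcal/mol.
Chair II is the more stable (lower-energy) conformer, and in that chair the acetyl group is equatorial.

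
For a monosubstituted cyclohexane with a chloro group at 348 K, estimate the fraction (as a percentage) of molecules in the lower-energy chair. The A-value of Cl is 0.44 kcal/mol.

65.4%

One chair has the chloro group axial (E = 0.44 kcal/mol) and the other has it equatorial (E = 0).
ΔG = 0.44 kcal/mol between the two chairs.
K = exp(ΔG/RT) with R = 1.987×10⁻³ kcal mol⁻¹ K⁻¹ and T = 348 K gives K ≈ 1.89.
Fraction in the lower-energy chair = K/(K+1) = 65.4%.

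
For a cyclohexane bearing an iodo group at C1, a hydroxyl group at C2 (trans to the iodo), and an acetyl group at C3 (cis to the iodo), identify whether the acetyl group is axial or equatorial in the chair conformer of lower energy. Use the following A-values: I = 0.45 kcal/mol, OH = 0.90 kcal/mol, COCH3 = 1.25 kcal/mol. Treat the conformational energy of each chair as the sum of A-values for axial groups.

Chair I (iodo axial, hydroxyl axial, acetyl axial): E = 2.60 kcal/mol.
Chair II (iodo equatorial, hydroxyl equatorial, acetyl equatorial): E = 0.00 kcal/mol.
Chair II is the more stable (lower-energy) conformer, and in that chair the acetyl group is equatorial.

equatorial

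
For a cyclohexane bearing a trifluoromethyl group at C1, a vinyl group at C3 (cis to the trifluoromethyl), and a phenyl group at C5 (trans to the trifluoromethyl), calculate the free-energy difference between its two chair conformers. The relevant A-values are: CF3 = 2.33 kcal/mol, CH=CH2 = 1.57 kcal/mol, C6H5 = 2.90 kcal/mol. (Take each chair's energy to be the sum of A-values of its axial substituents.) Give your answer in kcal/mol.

Chair I (trifluoromethyl axial, vinyl axial, phenyl equatorial): E = 3.90 kcal/mol.
Chair II (trifluoromethyl equatorial, vinyl equatorial, phenyl axial): E = 2.90 kcal/mol.
ΔE = 3.90 − 2.90 = 1.00 kcal/mol; chair II is more stable.

1.00 kcal/mol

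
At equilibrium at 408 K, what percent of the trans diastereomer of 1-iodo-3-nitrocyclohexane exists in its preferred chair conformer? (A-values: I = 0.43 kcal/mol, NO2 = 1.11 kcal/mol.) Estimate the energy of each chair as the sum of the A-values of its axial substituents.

C1 and C3 have the same parity, so for the trans isomer the two substituents are one axial and one equatorial in each chair.
Chair I (iodo axial, nitro equatorial): E = 0.43 kcal/mol; chair II (iodo equatorial, nitro axial): E = 1.11 kcal/mol.
ΔG = 0.68 kcal/mol between the two chairs.
K = exp(ΔG/RT) with R = 1.987×10⁻³ kcal mol⁻¹ K⁻¹ and T = 408 K gives K ≈ 2.31.
Fraction in the lower-energy chair = K/(K+1) = 69.8%.

69.8%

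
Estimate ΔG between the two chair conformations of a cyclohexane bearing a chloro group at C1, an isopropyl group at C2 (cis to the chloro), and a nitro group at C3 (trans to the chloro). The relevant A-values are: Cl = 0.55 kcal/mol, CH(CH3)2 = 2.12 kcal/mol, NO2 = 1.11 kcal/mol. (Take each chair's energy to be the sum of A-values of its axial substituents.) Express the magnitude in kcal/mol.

Chair I (chloro axial, isopropyl equatorial, nitro equatorial): E = 0.55 kcal/mol.
Chair II (chloro equatorial, isopropyl axial, nitro axial): E = 3.23 kcal/mol.
ΔE = 3.23 − 0.55 = 2.68 kcal/mol; chair I is more stable.

2.68 kcal/mol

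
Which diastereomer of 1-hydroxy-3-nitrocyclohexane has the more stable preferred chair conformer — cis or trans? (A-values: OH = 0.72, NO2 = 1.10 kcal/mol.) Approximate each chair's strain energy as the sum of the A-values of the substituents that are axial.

cis

At 1,3 positions (parity same): cis → (e,e or a,a); trans → (a,e or e,a).
Best chair for cis: E = 0.00 kcal/mol; best chair for trans: E = 0.72 kcal/mol.
The cis isomer is lower by 0.72 kcal/mol.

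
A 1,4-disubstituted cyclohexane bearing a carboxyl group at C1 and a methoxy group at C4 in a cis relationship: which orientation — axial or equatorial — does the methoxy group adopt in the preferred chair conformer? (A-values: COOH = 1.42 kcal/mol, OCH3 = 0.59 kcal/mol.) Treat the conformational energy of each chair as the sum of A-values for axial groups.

axial

C1 and C4 have opposite parity, so for the cis isomer the two substituents are one axial and one equatorial in each chair.
Chair I (carboxyl axial, methoxy equatorial): E = 1.42 kcal/mol.
Chair II (carboxyl equatorial, methoxy axial): E = 0.59 kcal/mol.
Chair II is the more stable (lower-energy) conformer, and in that chair the methoxy group is axial.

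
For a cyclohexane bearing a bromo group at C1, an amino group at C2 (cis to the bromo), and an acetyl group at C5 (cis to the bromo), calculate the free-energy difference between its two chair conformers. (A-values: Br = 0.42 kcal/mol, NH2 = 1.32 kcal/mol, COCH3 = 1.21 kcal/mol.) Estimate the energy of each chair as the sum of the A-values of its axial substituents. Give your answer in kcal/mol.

0.31 kcal/mol

Chair I (bromo axial, amino equatorial, acetyl axial): E = 1.63 kcal/mol.
Chair II (bromo equatorial, amino axial, acetyl equatorial): E = 1.32 kcal/mol.
ΔE = 1.63 − 1.32 = 0.31 kcal/mol; chair II is more stable.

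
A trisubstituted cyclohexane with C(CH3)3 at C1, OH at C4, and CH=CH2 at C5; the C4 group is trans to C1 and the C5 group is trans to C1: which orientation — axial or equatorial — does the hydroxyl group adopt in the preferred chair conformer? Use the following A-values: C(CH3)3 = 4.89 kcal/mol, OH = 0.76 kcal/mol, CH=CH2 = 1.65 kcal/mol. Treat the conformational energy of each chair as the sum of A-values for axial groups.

equatorial

Chair I (tert-butyl axial, hydroxyl axial, vinyl equatorial): E = 5.65 kcal/mol.
Chair II (tert-butyl equatorial, hydroxyl equatorial, vinyl axial): E = 1.65 kcal/mol.
Chair II is the more stable (lower-energy) conformer, and in that chair the hydroxyl group is equatorial.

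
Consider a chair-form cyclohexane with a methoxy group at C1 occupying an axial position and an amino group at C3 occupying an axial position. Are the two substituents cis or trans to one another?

cis

C1 and C3 have the same parity, so their axial bonds point in the same direction.
With same-parity carbons, two substituents on the same face are both axial or both equatorial; opposite faces give one of each.
Here the groups are axial/axial → same face → cis.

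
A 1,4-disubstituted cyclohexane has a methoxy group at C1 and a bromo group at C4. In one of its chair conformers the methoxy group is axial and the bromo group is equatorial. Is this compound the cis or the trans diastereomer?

cis

C1 and C4 have opposite parity, so their axial bonds point in opposite directions.
With opposite-parity carbons, two substituents on the same face are one axial and one equatorial; opposite faces give both axial or both equatorial.
Here the groups are axial/equatorial → same face → cis.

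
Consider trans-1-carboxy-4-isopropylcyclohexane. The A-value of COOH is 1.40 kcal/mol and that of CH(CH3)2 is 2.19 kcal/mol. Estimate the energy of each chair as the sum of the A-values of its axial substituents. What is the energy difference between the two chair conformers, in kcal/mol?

3.59 kcal/mol

C1 and C4 have opposite parity, so for the trans isomer the two substituents are e,e in one chair and a,a in the other.
Chair I (carboxyl axial, isopropyl axial): E = 3.59 kcal/mol.
Chair II (carboxyl equatorial, isopropyl equatorial): E = 0.00 kcal/mol.
ΔE = 3.59 − 0.00 = 3.59 kcal/mol; chair II is more stable.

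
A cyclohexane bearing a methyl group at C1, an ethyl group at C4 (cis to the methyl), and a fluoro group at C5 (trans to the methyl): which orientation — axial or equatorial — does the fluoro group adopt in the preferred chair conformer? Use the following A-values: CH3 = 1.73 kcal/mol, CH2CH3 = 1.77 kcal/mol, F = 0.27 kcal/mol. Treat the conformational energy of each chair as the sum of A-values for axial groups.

equatorial

Chair I (methyl axial, ethyl equatorial, fluoro equatorial): E = 1.73 kcal/mol.
Chair II (methyl equatorial, ethyl axial, fluoro axial): E = 2.04 kcal/mol.
Chair I is the more stable (lower-energy) conformer, and in that chair the fluoro group is equatorial.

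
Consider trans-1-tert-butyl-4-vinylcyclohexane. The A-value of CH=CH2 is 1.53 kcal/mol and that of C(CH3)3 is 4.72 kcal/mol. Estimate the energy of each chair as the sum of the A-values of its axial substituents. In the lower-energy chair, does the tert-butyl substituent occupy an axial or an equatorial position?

C1 and C4 have opposite parity, so for the trans isomer the two substituents are e,e in one chair and a,a in the other.
Chair I (vinyl axial, tert-butyl axial): E = 6.25 kcal/mol.
Chair II (vinyl equatorial, tert-butyl equatorial): E = 0.00 kcal/mol.
Chair II is the more stable (lower-energy) conformer, and in that chair the tert-butyl group is equatorial.

equatorial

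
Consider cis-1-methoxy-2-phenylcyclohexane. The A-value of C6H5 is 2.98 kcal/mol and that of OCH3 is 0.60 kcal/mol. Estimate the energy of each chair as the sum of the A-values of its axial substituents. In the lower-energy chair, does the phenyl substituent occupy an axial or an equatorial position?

equatorial

C1 and C2 have opposite parity, so for the cis isomer the two substituents are one axial and one equatorial in each chair.
Chair I (phenyl axial, methoxy equatorial): E = 2.98 kcal/mol.
Chair II (phenyl equatorial, methoxy axial): E = 0.60 kcal/mol.
Chair II is the more stable (lower-energy) conformer, and in that chair the phenyl group is equatorial.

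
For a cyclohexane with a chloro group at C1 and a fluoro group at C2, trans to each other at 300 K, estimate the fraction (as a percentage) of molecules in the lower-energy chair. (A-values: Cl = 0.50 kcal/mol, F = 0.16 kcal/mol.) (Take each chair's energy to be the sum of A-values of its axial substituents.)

75.2%

C1 and C2 have opposite parity, so for the trans isomer the two substituents are e,e in one chair and a,a in the other.
Chair I (chloro axial, fluoro axial): E = 0.66 kcal/mol; chair II (chloro equatorial, fluoro equatorial): E = 0.00 kcal/mol.
ΔG = 0.66 kcal/mol between the two chairs.
K = exp(ΔG/RT) with R = 1.987×10⁻³ kcal mol⁻¹ K⁻¹ and T = 300 K gives K ≈ 3.03.
Fraction in the lower-energy chair = K/(K+1) = 75.2%.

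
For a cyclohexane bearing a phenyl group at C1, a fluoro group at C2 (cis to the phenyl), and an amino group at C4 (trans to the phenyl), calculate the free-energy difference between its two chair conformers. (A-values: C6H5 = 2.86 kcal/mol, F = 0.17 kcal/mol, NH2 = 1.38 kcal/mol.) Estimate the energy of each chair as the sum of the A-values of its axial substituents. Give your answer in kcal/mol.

Chair I (phenyl axial, fluoro equatorial, amino axial): E = 4.24 kcal/mol.
Chair II (phenyl equatorial, fluoro axial, amino equatorial): E = 0.17 kcal/mol.
ΔE = 4.24 − 0.17 = 4.07 kcal/mol; chair II is more stable.

4.07 kcal/mol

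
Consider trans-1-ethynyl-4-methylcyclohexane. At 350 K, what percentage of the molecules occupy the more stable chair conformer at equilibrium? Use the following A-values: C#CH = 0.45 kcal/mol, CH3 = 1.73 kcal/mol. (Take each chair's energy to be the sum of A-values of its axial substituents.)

C1 and C4 have opposite parity, so for the trans isomer the two substituents are e,e in one chair and a,a in the other.
Chair I (ethynyl axial, methyl axial): E = 2.18 kcal/mol; chair II (ethynyl equatorial, methyl equatorial): E = 0.00 kcal/mol.
ΔG = 2.18 kcal/mol between the two chairs.
K = exp(ΔG/RT) with R = 1.987×10⁻³ kcal mol⁻¹ K⁻¹ and T = 350 K gives K ≈ 23.
Fraction in the lower-energy chair = K/(K+1) = 95.8%.

95.8%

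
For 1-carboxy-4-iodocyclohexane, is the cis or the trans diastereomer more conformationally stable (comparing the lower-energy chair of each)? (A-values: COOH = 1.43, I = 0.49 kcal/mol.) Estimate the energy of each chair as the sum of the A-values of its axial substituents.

trans

At 1,4 positions (parity opposite): cis → (a,e or e,a); trans → (e,e or a,a).
Best chair for cis: E = 0.49 kcal/mol; best chair for trans: E = 0.00 kcal/mol.
The trans isomer is lower by 0.49 kcal/mol.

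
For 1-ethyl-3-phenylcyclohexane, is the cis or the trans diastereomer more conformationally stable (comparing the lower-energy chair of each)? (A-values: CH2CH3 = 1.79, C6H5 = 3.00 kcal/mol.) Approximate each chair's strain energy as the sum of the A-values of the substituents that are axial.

At 1,3 positions (parity same): cis → (e,e or a,a); trans → (a,e or e,a).
Best chair for cis: E = 0.00 kcal/mol; best chair for trans: E = 1.79 kcal/mol.
The cis isomer is lower by 1.79 kcal/mol.

cis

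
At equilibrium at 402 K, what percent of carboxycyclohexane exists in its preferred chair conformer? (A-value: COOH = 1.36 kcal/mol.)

One chair has the carboxyl group axial (E = 1.36 kcal/mol) and the other has it equatorial (E = 0).
ΔG = 1.36 kcal/mol between the two chairs.
K = exp(ΔG/RT) with R = 1.987×10⁻³ kcal mol⁻¹ K⁻¹ and T = 402 K gives K ≈ 5.49.
Fraction in the lower-energy chair = K/(K+1) = 84.6%.

84.6%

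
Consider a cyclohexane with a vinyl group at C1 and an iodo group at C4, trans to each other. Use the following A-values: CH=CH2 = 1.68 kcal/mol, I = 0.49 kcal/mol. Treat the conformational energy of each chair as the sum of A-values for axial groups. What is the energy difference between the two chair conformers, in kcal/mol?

C1 and C4 have opposite parity, so for the trans isomer the two substituents are e,e in one chair and a,a in the other.
Chair I (vinyl axial, iodo axial): E = 2.17 kcal/mol.
Chair II (vinyl equatorial, iodo equatorial): E = 0.00 kcal/mol.
ΔE = 2.17 − 0.00 = 2.17 kcal/mol; chair II is more stable.

2.17 kcal/mol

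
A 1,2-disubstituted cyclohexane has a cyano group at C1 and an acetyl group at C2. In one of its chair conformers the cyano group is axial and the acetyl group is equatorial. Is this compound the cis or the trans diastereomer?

cis

C1 and C2 have opposite parity, so their axial bonds point in opposite directions.
With opposite-parity carbons, two substituents on the same face are one axial and one equatorial; opposite faces give both axial or both equatorial.
Here the groups are axial/equatorial → same face → cis.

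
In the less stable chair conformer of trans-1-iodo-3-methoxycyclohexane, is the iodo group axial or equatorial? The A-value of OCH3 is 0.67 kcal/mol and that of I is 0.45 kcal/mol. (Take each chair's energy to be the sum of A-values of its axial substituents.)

C1 and C3 have the same parity, so for the trans isomer the two substituents are one axial and one equatorial in each chair.
Chair I (methoxy axial, iodo equatorial): E = 0.67 kcal/mol.
Chair II (methoxy equatorial, iodo axial): E = 0.45 kcal/mol.
Chair I is the less stable (higher-energy) conformer, and in that chair the iodo group is equatorial.

equatorial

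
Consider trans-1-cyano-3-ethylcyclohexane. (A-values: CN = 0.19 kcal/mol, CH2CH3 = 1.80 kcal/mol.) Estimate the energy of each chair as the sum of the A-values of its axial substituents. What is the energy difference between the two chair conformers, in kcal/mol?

C1 and C3 have the same parity, so for the trans isomer the two substituents are one axial and one equatorial in each chair.
Chair I (cyano axial, ethyl equatorial): E = 0.19 kcal/mol.
Chair II (cyano equatorial, ethyl axial): E = 1.80 kcal/mol.
ΔE = 1.80 − 0.19 = 1.61 kcal/mol; chair I is more stable.

1.61 kcal/mol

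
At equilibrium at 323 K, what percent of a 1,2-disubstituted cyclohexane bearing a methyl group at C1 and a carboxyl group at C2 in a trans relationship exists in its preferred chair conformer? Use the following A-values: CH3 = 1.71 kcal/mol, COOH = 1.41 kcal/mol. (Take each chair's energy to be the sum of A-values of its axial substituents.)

C1 and C2 have opposite parity, so for the trans isomer the two substituents are e,e in one chair and a,a in the other.
Chair I (methyl axial, carboxyl axial): E = 3.12 kcal/mol; chair II (methyl equatorial, carboxyl equatorial): E = 0.00 kcal/mol.
ΔG = 3.12 kcal/mol between the two chairs.
K = exp(ΔG/RT) with R = 1.987×10⁻³ kcal mol⁻¹ K⁻¹ and T = 323 K gives K ≈ 129.
Fraction in the lower-energy chair = K/(K+1) = 99.2%.

99.2%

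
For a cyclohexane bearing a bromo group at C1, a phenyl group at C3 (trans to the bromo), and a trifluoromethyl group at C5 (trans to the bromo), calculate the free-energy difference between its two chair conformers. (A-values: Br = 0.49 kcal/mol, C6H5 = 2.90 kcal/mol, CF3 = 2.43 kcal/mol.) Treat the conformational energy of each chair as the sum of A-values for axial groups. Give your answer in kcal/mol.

Chair I (bromo axial, phenyl equatorial, trifluoromethyl equatorial): E = 0.49 kcal/mol.
Chair II (bromo equatorial, phenyl axial, trifluoromethyl axial): E = 5.33 kcal/mol.
ΔE = 5.33 − 0.49 = 4.84 kcal/mol; chair I is more stable.

4.84 kcal/mol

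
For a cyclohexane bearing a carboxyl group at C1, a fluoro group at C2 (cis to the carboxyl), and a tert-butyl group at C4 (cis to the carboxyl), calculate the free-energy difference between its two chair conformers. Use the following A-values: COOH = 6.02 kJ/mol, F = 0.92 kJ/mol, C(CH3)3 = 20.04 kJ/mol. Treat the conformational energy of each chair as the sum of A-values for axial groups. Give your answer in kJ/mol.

14.94 kJ/mol

Chair I (carboxyl axial, fluoro equatorial, tert-butyl equatorial): E = 6.02 kJ/mol.
Chair II (carboxyl equatorial, fluoro axial, tert-butyl axial): E = 20.96 kJ/mol.
ΔE = 20.96 − 6.02 = 14.94 kJ/mol; chair I is more stable.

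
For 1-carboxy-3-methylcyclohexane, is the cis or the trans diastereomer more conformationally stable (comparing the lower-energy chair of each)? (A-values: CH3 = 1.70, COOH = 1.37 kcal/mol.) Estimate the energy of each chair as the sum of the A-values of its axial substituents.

cis

At 1,3 positions (parity same): cis → (e,e or a,a); trans → (a,e or e,a).
Best chair for cis: E = 0.00 kcal/mol; best chair for trans: E = 1.37 kcal/mol.
The cis isomer is lower by 1.37 kcal/mol.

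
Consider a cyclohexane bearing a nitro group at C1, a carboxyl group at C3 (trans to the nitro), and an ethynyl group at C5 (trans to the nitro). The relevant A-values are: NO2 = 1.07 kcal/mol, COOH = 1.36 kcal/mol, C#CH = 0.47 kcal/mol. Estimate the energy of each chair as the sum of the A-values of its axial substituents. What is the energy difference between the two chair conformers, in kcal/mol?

Chair I (nitro axial, carboxyl equatorial, ethynyl equatorial): E = 1.07 kcal/mol.
Chair II (nitro equatorial, carboxyl axial, ethynyl axial): E = 1.83 kcal/mol.
ΔE = 1.83 − 1.07 = 0.76 kcal/mol; chair I is more stable.

0.76 kcal/mol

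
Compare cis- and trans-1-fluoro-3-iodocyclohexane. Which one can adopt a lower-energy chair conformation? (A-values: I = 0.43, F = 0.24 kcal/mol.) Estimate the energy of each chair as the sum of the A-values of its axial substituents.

cis

At 1,3 positions (parity same): cis → (e,e or a,a); trans → (a,e or e,a).
Best chair for cis: E = 0.00 kcal/mol; best chair for trans: E = 0.24 kcal/mol.
The cis isomer is lower by 0.24 kcal/mol.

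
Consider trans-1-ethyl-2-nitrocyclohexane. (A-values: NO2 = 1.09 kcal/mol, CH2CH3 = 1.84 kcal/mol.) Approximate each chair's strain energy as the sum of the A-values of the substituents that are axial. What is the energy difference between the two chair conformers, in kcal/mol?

C1 and C2 have opposite parity, so for the trans isomer the two substituents are e,e in one chair and a,a in the other.
Chair I (nitro axial, ethyl axial): E = 2.93 kcal/mol.
Chair II (nitro equatorial, ethyl equatorial): E = 0.00 kcal/mol.
ΔE = 2.93 − 0.00 = 2.93 kcal/mol; chair II is more stable.

2.93 kcal/mol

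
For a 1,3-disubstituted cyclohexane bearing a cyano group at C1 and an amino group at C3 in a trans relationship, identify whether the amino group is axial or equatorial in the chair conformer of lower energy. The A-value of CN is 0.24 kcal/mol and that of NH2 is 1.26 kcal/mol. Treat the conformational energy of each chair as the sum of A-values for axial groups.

equatorial

C1 and C3 have the same parity, so for the trans isomer the two substituents are one axial and one equatorial in each chair.
Chair I (cyano axial, amino equatorial): E = 0.24 kcal/mol.
Chair II (cyano equatorial, amino axial): E = 1.26 kcal/mol.
Chair I is the more stable (lower-energy) conformer, and in that chair the amino group is equatorial.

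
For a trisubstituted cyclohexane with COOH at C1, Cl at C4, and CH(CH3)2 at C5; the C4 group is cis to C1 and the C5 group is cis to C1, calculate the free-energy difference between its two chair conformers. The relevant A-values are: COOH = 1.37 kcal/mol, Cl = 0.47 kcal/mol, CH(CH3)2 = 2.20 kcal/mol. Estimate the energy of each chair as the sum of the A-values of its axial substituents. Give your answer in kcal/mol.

Chair I (carboxyl axial, chloro equatorial, isopropyl axial): E = 3.57 kcal/mol.
Chair II (carboxyl equatorial, chloro axial, isopropyl equatorial): E = 0.47 kcal/mol.
ΔE = 3.57 − 0.47 = 3.10 kcal/mol; chair II is more stable.

3.10 kcal/mol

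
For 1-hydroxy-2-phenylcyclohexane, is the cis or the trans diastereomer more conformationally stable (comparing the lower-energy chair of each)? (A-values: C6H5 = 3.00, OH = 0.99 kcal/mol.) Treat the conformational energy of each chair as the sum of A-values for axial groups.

At 1,2 positions (parity opposite): cis → (a,e or e,a); trans → (e,e or a,a).
Best chair for cis: E = 0.99 kcal/mol; best chair for trans: E = 0.00 kcal/mol.
The trans isomer is lower by 0.99 kcal/mol.

trans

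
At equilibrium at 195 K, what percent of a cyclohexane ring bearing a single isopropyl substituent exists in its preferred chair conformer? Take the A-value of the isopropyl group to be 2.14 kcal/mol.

99.6%

One chair has the isopropyl group axial (E = 2.14 kcal/mol) and the other has it equatorial (E = 0).
ΔG = 2.14 kcal/mol between the two chairs.
K = exp(ΔG/RT) with R = 1.987×10⁻³ kcal mol⁻¹ K⁻¹ and T = 195 K gives K ≈ 250.
Fraction in the lower-energy chair = K/(K+1) = 99.6%.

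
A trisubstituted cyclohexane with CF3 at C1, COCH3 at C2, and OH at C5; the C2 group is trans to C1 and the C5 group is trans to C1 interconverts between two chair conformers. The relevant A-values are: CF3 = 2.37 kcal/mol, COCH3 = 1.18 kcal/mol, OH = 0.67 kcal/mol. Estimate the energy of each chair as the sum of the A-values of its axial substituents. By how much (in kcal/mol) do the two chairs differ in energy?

Chair I (trifluoromethyl axial, acetyl axial, hydroxyl equatorial): E = 3.55 kcal/mol.
Chair II (trifluoromethyl equatorial, acetyl equatorial, hydroxyl axial): E = 0.67 kcal/mol.
ΔE = 3.55 − 0.67 = 2.88 kcal/mol; chair II is more stable.

2.88 kcal/mol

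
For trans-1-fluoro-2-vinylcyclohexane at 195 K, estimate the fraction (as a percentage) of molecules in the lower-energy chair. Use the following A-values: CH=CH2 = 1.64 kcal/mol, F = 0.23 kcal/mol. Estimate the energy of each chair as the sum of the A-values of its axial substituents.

99.2%

C1 and C2 have opposite parity, so for the trans isomer the two substituents are e,e in one chair and a,a in the other.
Chair I (vinyl axial, fluoro axial): E = 1.87 kcal/mol; chair II (vinyl equatorial, fluoro equatorial): E = 0.00 kcal/mol.
ΔG = 1.87 kcal/mol between the two chairs.
K = exp(ΔG/RT) with R = 1.987×10⁻³ kcal mol⁻¹ K⁻¹ and T = 195 K gives K ≈ 125.
Fraction in the lower-energy chair = K/(K+1) = 99.2%.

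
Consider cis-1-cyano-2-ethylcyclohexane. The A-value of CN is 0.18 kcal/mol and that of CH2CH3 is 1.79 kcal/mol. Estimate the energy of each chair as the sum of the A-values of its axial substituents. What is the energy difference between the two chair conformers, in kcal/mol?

1.61 kcal/mol

C1 and C2 have opposite parity, so for the cis isomer the two substituents are one axial and one equatorial in each chair.
Chair I (cyano axial, ethyl equatorial): E = 0.18 kcal/mol.
Chair II (cyano equatorial, ethyl axial): E = 1.79 kcal/mol.
ΔE = 1.79 − 0.18 = 1.61 kcal/mol; chair I is more stable.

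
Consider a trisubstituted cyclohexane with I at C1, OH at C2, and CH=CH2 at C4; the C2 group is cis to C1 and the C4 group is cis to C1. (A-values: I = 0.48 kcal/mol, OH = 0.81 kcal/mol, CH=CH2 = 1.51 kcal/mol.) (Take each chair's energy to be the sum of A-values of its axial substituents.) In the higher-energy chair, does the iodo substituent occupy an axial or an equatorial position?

equatorial

Chair I (iodo axial, hydroxyl equatorial, vinyl equatorial): E = 0.48 kcal/mol.
Chair II (iodo equatorial, hydroxyl axial, vinyl axial): E = 2.32 kcal/mol.
Chair II is the less stable (higher-energy) conformer, and in that chair the iodo group is equatorial.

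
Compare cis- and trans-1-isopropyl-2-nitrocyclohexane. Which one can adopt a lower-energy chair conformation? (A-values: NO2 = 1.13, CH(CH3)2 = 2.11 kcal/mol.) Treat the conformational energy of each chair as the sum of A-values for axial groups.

At 1,2 positions (parity opposite): cis → (a,e or e,a); trans → (e,e or a,a).
Best chair for cis: E = 1.13 kcal/mol; best chair for trans: E = 0.00 kcal/mol.
The trans isomer is lower by 1.13 kcal/mol.

trans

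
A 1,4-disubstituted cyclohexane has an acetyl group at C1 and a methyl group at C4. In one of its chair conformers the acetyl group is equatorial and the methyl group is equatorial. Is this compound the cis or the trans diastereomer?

trans

C1 and C4 have opposite parity, so their axial bonds point in opposite directions.
With opposite-parity carbons, two substituents on the same face are one axial and one equatorial; opposite faces give both axial or both equatorial.
Here the groups are equatorial/equatorial → opposite face → trans.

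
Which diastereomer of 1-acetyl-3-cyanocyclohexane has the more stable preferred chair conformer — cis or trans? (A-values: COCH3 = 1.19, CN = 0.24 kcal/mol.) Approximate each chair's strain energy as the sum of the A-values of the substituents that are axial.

At 1,3 positions (parity same): cis → (e,e or a,a); trans → (a,e or e,a).
Best chair for cis: E = 0.00 kcal/mol; best chair for trans: E = 0.24 kcal/mol.
The cis isomer is lower by 0.24 kcal/mol.

cis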